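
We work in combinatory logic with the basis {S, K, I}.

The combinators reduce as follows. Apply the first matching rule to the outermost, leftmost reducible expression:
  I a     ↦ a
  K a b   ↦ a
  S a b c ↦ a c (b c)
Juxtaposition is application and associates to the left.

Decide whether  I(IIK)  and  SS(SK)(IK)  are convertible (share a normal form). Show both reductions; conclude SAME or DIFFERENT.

Term A:
  start: I(IIK)
  step 1: IIK
  step 2: IK
  step 3: K

Term B:
  start: SS(SK)(IK)
  step 1: S(IK)(SK(IK))
  step 2: SK(SK(IK))
  step 3: SK(SKK)

Answer: DIFFERENT — A ⇓ K, B ⇓ SK(SKK)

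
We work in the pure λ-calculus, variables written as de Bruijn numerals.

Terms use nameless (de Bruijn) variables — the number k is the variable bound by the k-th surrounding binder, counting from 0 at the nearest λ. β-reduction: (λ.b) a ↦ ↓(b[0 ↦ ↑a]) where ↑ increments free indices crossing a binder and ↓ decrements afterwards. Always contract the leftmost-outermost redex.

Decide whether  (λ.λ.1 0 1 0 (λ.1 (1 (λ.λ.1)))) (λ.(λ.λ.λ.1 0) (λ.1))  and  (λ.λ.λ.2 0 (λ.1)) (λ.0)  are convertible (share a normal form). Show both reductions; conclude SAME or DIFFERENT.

Term A:
  start: (λ.λ.1 0 1 0 (λ.1 (1 (λ.λ.1)))) (λ.(λ.λ.λ.1 0) (λ.1))
  [1] λ.(λ.(λ.λ.λ.1 0) (λ.1)) 0 (λ.(λ.λ.λ.1 0) (λ.1)) 0 (λ.1 (1 (λ.λ.1)))
  [2] λ.(λ.λ.λ.1 0) (λ.1) (λ.(λ.λ.λ.1 0) (λ.1)) 0 (λ.1 (1 (λ.λ.1)))
  [3] λ.(λ.λ.1 0) (λ.(λ.λ.λ.1 0) (λ.1)) 0 (λ.1 (1 (λ.λ.1)))
  [4] λ.(λ.(λ.(λ.λ.λ.1 0) (λ.1)) 0) 0 (λ.1 (1 (λ.λ.1)))
  [5] λ.(λ.(λ.λ.λ.1 0) (λ.1)) 0 (λ.1 (1 (λ.λ.1)))
  [6] λ.(λ.λ.λ.1 0) (λ.1) (λ.1 (1 (λ.λ.1)))
  [7] λ.(λ.λ.1 0) (λ.1 (1 (λ.λ.1)))
  [8] λ.λ.(λ.2 (2 (λ.λ.1))) 0
  [9] λ.λ.1 (1 (λ.λ.1))

Term B:
  start: (λ.λ.λ.2 0 (λ.1)) (λ.0)
  [1] λ.λ.(λ.0) 0 (λ.1)
  [2] λ.λ.0 (λ.1)

Answer: DIFFERENT — A ⇓ λ.λ.1 (1 (λ.λ.1)), B ⇓ λ.λ.0 (λ.1)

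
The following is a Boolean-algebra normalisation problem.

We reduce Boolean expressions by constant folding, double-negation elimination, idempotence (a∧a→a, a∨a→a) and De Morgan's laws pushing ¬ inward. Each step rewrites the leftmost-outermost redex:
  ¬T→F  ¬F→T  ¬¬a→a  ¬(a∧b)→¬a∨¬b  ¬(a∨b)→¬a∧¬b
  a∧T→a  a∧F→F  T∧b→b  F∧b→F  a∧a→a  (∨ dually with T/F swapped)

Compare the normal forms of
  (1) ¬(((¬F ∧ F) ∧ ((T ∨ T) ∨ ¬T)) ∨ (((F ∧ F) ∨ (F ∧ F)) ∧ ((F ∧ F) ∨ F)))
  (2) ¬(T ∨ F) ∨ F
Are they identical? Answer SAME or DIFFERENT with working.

Term A:
  start: ¬(((¬F ∧ F) ∧ ((T ∨ T) ∨ ¬T)) ∨ (((F ∧ F) ∨ (F ∧ F)) ∧ ((F ∧ F) ∨ F)))
  →1  ¬((¬F ∧ F) ∧ ((T ∨ T) ∨ ¬T)) ∧ ¬(((F ∧ F) ∨ (F ∧ F)) ∧ ((F ∧ F) ∨ F))
  →2  (¬(¬F ∧ F) ∨ ¬((T ∨ T) ∨ ¬T)) ∧ ¬(((F ∧ F) ∨ (F ∧ F)) ∧ ((F ∧ F) ∨ F))
  →3  ((¬¬F ∨ ¬F) ∨ ¬((T ∨ T) ∨ ¬T)) ∧ ¬(((F ∧ F) ∨ (F ∧ F)) ∧ ((F ∧ F) ∨ F))
  →4  ((F ∨ ¬F) ∨ ¬((T ∨ T) ∨ ¬T)) ∧ ¬(((F ∧ F) ∨ (F ∧ F)) ∧ ((F ∧ F) ∨ F))
  →5  (¬F ∨ ¬((T ∨ T) ∨ ¬T)) ∧ ¬(((F ∧ F) ∨ (F ∧ F)) ∧ ((F ∧ F) ∨ F))
  →6  (T ∨ ¬((T ∨ T) ∨ ¬T)) ∧ ¬(((F ∧ F) ∨ (F ∧ F)) ∧ ((F ∧ F) ∨ F))
  →7  T ∧ ¬(((F ∧ F) ∨ (F ∧ F)) ∧ ((F ∧ F) ∨ F))
  →8  ¬(((F ∧ F) ∨ (F ∧ F)) ∧ ((F ∧ F) ∨ F))
  →9  ¬((F ∧ F) ∨ (F ∧ F)) ∨ ¬((F ∧ F) ∨ F)
  →10  (¬(F ∧ F) ∧ ¬(F ∧ F)) ∨ ¬((F ∧ F) ∨ F)
  →11  ¬(F ∧ F) ∨ ¬((F ∧ F) ∨ F)
  →12  (¬F ∨ ¬F) ∨ ¬((F ∧ F) ∨ F)
  →13  ¬F ∨ ¬((F ∧ F) ∨ F)
  →14  T ∨ ¬((F ∧ F) ∨ F)
  →15  T

Term B:
  start: ¬(T ∨ F) ∨ F
  →1  ¬(T ∨ F)
  →2  ¬T ∧ ¬F
  →3  F ∧ ¬F
  →4  F

Answer: DIFFERENT — A ⇓ T, B ⇓ F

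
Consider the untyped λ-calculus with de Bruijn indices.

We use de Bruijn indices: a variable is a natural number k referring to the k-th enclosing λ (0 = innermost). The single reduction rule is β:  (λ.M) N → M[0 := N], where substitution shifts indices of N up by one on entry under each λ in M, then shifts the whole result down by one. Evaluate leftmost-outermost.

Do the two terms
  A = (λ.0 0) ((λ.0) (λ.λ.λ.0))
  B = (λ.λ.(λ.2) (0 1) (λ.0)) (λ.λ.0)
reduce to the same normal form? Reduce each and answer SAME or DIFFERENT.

Answer: SAME — A ⇓ λ.λ.0, B ⇓ λ.λ.0

Reduction:
Term A:
  start: (λ.0 0) ((λ.0) (λ.λ.λ.0))
  [1] (λ.0) (λ.λ.λ.0) ((λ.0) (λ.λ.λ.0))
  [2] (λ.λ.λ.0) ((λ.0) (λ.λ.λ.0))
  [3] λ.λ.0

Term B:
  start: (λ.λ.(λ.2) (0 1) (λ.0)) (λ.λ.0)
  [1] λ.(λ.λ.λ.0) (0 (λ.λ.0)) (λ.0)
  [2] λ.(λ.λ.0) (λ.0)
  [3] λ.λ.0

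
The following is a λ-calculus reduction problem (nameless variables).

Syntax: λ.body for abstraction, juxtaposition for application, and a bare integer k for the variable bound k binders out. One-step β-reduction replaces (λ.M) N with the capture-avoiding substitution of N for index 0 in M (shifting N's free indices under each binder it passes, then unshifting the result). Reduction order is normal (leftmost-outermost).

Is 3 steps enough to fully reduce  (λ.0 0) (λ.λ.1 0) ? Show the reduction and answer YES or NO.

  start: (λ.0 0) (λ.λ.1 0)
  →1  (λ.λ.1 0) (λ.λ.1 0)
  →2  λ.(λ.λ.1 0) 0
  →3  λ.λ.1 0

Answer: YES — reaches normal form λ.λ.1 0 in 3 ≤ 3 steps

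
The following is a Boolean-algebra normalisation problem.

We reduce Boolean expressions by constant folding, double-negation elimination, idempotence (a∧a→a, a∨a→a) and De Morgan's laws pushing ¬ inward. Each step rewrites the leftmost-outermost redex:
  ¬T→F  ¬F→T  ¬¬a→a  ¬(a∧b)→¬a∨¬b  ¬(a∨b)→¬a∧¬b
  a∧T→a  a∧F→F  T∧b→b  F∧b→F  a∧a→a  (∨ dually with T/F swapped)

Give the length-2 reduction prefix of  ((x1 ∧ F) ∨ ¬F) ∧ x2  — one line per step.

  start: ((x1 ∧ F) ∨ ¬F) ∧ x2
  [1] (F ∨ ¬F) ∧ x2
  [2] ¬F ∧ x2

Answer: after 2 steps: ¬F ∧ x2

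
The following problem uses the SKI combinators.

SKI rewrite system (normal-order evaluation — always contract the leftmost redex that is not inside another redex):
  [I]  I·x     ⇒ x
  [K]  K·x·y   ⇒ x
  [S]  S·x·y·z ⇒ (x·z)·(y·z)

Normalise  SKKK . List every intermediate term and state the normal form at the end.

Answer: normal form = K  (in 2 steps)

Reduction:
  start: SKKK
  step 1: KK(KK)
  step 2: K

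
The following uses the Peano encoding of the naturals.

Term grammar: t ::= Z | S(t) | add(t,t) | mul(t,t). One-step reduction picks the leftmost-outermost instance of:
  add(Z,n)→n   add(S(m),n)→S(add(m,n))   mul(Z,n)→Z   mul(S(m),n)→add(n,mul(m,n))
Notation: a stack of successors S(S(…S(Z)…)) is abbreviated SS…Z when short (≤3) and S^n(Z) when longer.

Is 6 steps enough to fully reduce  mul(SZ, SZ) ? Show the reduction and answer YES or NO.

Answer: YES — reaches normal form SZ in 4 ≤ 6 steps

Derivation:
  start: mul(SZ, SZ)
  →1  add(SZ, mul(Z, SZ))
  →2  S(add(Z, mul(Z, SZ)))
  →3  S(mul(Z, SZ))
  →4  SZ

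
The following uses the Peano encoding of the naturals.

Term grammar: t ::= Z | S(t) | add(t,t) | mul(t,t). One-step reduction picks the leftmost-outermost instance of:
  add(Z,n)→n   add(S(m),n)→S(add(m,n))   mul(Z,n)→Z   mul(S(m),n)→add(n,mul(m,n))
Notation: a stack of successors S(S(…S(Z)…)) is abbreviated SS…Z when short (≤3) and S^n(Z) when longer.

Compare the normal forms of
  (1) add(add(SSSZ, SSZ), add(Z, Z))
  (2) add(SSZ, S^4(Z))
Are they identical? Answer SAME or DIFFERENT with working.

Answer: DIFFERENT — A ⇓ S^5(Z), B ⇓ S^6(Z)

Derivation:
Term A:
  start: add(add(SSSZ, SSZ), add(Z, Z))
  [1] add(S(add(SSZ, SSZ)), add(Z, Z))
  [2] S(add(add(SSZ, SSZ), add(Z, Z)))
  [3] S(add(S(add(SZ, SSZ)), add(Z, Z)))
  [4] S(S(add(add(SZ, SSZ), add(Z, Z))))
  [5] S(S(add(S(add(Z, SSZ)), add(Z, Z))))
  [6] S(S(S(add(add(Z, SSZ), add(Z, Z)))))
  [7] S(S(S(add(SSZ, add(Z, Z)))))
  [8] S(S(S(S(add(SZ, add(Z, Z))))))
  [9] S(S(S(S(S(add(Z, add(Z, Z)))))))
  [10] S(S(S(S(S(add(Z, Z))))))
  [11] S^5(Z)

Term B:
  start: add(SSZ, S^4(Z))
  [1] S(add(SZ, S^4(Z)))
  [2] S(S(add(Z, S^4(Z))))
  [3] S^6(Z)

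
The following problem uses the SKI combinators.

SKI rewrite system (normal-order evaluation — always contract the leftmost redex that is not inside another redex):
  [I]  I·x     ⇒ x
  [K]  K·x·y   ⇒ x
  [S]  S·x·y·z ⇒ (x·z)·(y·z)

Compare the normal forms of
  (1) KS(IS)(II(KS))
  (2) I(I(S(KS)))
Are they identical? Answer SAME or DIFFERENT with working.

Answer: SAME — A ⇓ S(KS), B ⇓ S(KS)

Reduction:
Term A:
  start: KS(IS)(II(KS))
  step 1: S(II(KS))
  step 2: S(I(KS))
  step 3: S(KS)

Term B:
  start: I(I(S(KS)))
  step 1: I(S(KS))
  step 2: S(KS)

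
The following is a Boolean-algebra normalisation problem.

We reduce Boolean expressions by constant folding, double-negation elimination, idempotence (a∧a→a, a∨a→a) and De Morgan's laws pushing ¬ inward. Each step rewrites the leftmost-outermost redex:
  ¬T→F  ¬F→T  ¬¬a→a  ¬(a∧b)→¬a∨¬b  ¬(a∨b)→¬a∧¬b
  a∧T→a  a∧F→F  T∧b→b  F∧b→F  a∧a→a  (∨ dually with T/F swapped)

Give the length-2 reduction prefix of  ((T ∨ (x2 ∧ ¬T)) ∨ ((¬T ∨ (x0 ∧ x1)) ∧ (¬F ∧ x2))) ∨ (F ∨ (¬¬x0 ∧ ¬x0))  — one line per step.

Answer: after 2 steps: T ∨ (F ∨ (¬¬x0 ∧ ¬x0))

Reduction:
  start: ((T ∨ (x2 ∧ ¬T)) ∨ ((¬T ∨ (x0 ∧ x1)) ∧ (¬F ∧ x2))) ∨ (F ∨ (¬¬x0 ∧ ¬x0))
  step 1: (T ∨ ((¬T ∨ (x0 ∧ x1)) ∧ (¬F ∧ x2))) ∨ (F ∨ (¬¬x0 ∧ ¬x0))
  step 2: T ∨ (F ∨ (¬¬x0 ∧ ¬x0))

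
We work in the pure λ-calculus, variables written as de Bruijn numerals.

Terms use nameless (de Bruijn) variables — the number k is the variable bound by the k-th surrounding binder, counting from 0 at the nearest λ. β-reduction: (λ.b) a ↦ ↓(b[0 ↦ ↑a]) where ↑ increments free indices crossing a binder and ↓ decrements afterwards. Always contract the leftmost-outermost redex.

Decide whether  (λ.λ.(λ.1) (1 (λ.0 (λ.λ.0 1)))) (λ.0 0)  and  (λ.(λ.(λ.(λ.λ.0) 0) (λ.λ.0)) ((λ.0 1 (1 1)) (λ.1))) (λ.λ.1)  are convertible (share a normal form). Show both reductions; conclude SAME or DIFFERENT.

Answer: SAME — A ⇓ λ.0, B ⇓ λ.0

Derivation:
Term A:
  start: (λ.λ.(λ.1) (1 (λ.0 (λ.λ.0 1)))) (λ.0 0)
  →1  λ.(λ.1) ((λ.0 0) (λ.0 (λ.λ.0 1)))
  →2  λ.0

Term B:
  start: (λ.(λ.(λ.(λ.λ.0) 0) (λ.λ.0)) ((λ.0 1 (1 1)) (λ.1))) (λ.λ.1)
  →1  (λ.(λ.(λ.λ.0) 0) (λ.λ.0)) ((λ.0 (λ.λ.1) ((λ.λ.1) (λ.λ.1))) (λ.λ.λ.1))
  →2  (λ.(λ.λ.0) 0) (λ.λ.0)
  →3  (λ.λ.0) (λ.λ.0)
  →4  λ.0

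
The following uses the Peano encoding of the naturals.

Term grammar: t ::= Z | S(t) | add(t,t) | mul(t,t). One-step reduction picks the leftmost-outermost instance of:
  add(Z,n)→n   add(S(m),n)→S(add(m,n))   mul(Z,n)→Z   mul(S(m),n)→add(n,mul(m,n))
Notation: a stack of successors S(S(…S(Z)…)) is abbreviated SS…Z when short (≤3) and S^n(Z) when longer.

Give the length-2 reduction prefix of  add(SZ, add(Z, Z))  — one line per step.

Answer: after 2 steps: S(add(Z, Z))

Working:
  start: add(SZ, add(Z, Z))
  [1] S(add(Z, add(Z, Z)))
  [2] S(add(Z, Z))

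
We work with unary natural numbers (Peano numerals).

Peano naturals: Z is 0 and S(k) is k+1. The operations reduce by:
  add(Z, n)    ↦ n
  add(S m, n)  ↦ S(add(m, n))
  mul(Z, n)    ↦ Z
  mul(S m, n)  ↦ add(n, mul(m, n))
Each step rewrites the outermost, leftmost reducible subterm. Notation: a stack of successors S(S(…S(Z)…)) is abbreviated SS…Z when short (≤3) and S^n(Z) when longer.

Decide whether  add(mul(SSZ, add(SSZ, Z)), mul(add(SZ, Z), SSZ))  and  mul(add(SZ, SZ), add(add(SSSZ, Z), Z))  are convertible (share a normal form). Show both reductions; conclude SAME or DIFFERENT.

Term A:
  start: add(mul(SSZ, add(SSZ, Z)), mul(add(SZ, Z), SSZ))
  step 1: add(add(add(SSZ, Z), mul(SZ, add(SSZ, Z))), mul(add(SZ, Z), SSZ))
  step 2: add(add(S(add(SZ, Z)), mul(SZ, add(SSZ, Z))), mul(add(SZ, Z), SSZ))
  step 3: add(S(add(add(SZ, Z), mul(SZ, add(SSZ, Z)))), mul(add(SZ, Z), SSZ))
  step 4: S(add(add(add(SZ, Z), mul(SZ, add(SSZ, Z))), mul(add(SZ, Z), SSZ)))
  step 5: S(add(add(S(add(Z, Z)), mul(SZ, add(SSZ, Z))), mul(add(SZ, Z), SSZ)))
  step 6: S(add(S(add(add(Z, Z), mul(SZ, add(SSZ, Z)))), mul(add(SZ, Z), SSZ)))
  step 7: S(S(add(add(add(Z, Z), mul(SZ, add(SSZ, Z))), mul(add(SZ, Z), SSZ))))
  step 8: S(S(add(add(Z, mul(SZ, add(SSZ, Z))), mul(add(SZ, Z), SSZ))))
  step 9: S(S(add(mul(SZ, add(SSZ, Z)), mul(add(SZ, Z), SSZ))))
  step 10: S(S(add(add(add(SSZ, Z), mul(Z, add(SSZ, Z))), mul(add(SZ, Z), SSZ))))
  step 11: S(S(add(add(S(add(SZ, Z)), mul(Z, add(SSZ, Z))), mul(add(SZ, Z), SSZ))))
  step 12: S(S(add(S(add(add(SZ, Z), mul(Z, add(SSZ, Z)))), mul(add(SZ, Z), SSZ))))
  step 13: S(S(S(add(add(add(SZ, Z), mul(Z, add(SSZ, Z))), mul(add(SZ, Z), SSZ)))))
  step 14: S(S(S(add(add(S(add(Z, Z)), mul(Z, add(SSZ, Z))), mul(add(SZ, Z), SSZ)))))
  step 15: S(S(S(add(S(add(add(Z, Z), mul(Z, add(SSZ, Z)))), mul(add(SZ, Z), SSZ)))))
  step 16: S(S(S(S(add(add(add(Z, Z), mul(Z, add(SSZ, Z))), mul(add(SZ, Z), SSZ))))))
  step 17: S(S(S(S(add(add(Z, mul(Z, add(SSZ, Z))), mul(add(SZ, Z), SSZ))))))
  step 18: S(S(S(S(add(mul(Z, add(SSZ, Z)), mul(add(SZ, Z), SSZ))))))
  step 19: S(S(S(S(add(Z, mul(add(SZ, Z), SSZ))))))
  step 20: S(S(S(S(mul(add(SZ, Z), SSZ)))))
  step 21: S(S(S(S(mul(S(add(Z, Z)), SSZ)))))
  step 22: S(S(S(S(add(SSZ, mul(add(Z, Z), SSZ))))))
  step 23: S(S(S(S(S(add(SZ, mul(add(Z, Z), SSZ)))))))
  step 24: S(S(S(S(S(S(add(Z, mul(add(Z, Z), SSZ))))))))
  step 25: S(S(S(S(S(S(mul(add(Z, Z), SSZ)))))))
  step 26: S(S(S(S(S(S(mul(Z, SSZ)))))))
  step 27: S^6(Z)

Term B:
  start: mul(add(SZ, SZ), add(add(SSSZ, Z), Z))
  step 1: mul(S(add(Z, SZ)), add(add(SSSZ, Z), Z))
  step 2: add(add(add(SSSZ, Z), Z), mul(add(Z, SZ), add(add(SSSZ, Z), Z)))
  step 3: add(add(S(add(SSZ, Z)), Z), mul(add(Z, SZ), add(add(SSSZ, Z), Z)))
  step 4: add(S(add(add(SSZ, Z), Z)), mul(add(Z, SZ), add(add(SSSZ, Z), Z)))
  step 5: S(add(add(add(SSZ, Z), Z), mul(add(Z, SZ), add(add(SSSZ, Z), Z))))
  step 6: S(add(add(S(add(SZ, Z)), Z), mul(add(Z, SZ), add(add(SSSZ, Z), Z))))
  step 7: S(add(S(add(add(SZ, Z), Z)), mul(add(Z, SZ), add(add(SSSZ, Z), Z))))
  step 8: S(S(add(add(add(SZ, Z), Z), mul(add(Z, SZ), add(add(SSSZ, Z), Z)))))
  step 9: S(S(add(add(S(add(Z, Z)), Z), mul(add(Z, SZ), add(add(SSSZ, Z), Z)))))
  step 10: S(S(add(S(add(add(Z, Z), Z)), mul(add(Z, SZ), add(add(SSSZ, Z), Z)))))
  step 11: S(S(S(add(add(add(Z, Z), Z), mul(add(Z, SZ), add(add(SSSZ, Z), Z))))))
  step 12: S(S(S(add(add(Z, Z), mul(add(Z, SZ), add(add(SSSZ, Z), Z))))))
  step 13: S(S(S(add(Z, mul(add(Z, SZ), add(add(SSSZ, Z), Z))))))
  step 14: S(S(S(mul(add(Z, SZ), add(add(SSSZ, Z), Z)))))
  step 15: S(S(S(mul(SZ, add(add(SSSZ, Z), Z)))))
  step 16: S(S(S(add(add(add(SSSZ, Z), Z), mul(Z, add(add(SSSZ, Z), Z))))))
  step 17: S(S(S(add(add(S(add(SSZ, Z)), Z), mul(Z, add(add(SSSZ, Z), Z))))))
  step 18: S(S(S(add(S(add(add(SSZ, Z), Z)), mul(Z, add(add(SSSZ, Z), Z))))))
  step 19: S(S(S(S(add(add(add(SSZ, Z), Z), mul(Z, add(add(SSSZ, Z), Z)))))))
  step 20: S(S(S(S(add(add(S(add(SZ, Z)), Z), mul(Z, add(add(SSSZ, Z), Z)))))))
  step 21: S(S(S(S(add(S(add(add(SZ, Z), Z)), mul(Z, add(add(SSSZ, Z), Z)))))))
  step 22: S(S(S(S(S(add(add(add(SZ, Z), Z), mul(Z, add(add(SSSZ, Z), Z))))))))
  step 23: S(S(S(S(S(add(add(S(add(Z, Z)), Z), mul(Z, add(add(SSSZ, Z), Z))))))))
  step 24: S(S(S(S(S(add(S(add(add(Z, Z), Z)), mul(Z, add(add(SSSZ, Z), Z))))))))
  step 25: S(S(S(S(S(S(add(add(add(Z, Z), Z), mul(Z, add(add(SSSZ, Z), Z)))))))))
  step 26: S(S(S(S(S(S(add(add(Z, Z), mul(Z, add(add(SSSZ, Z), Z)))))))))
  step 27: S(S(S(S(S(S(add(Z, mul(Z, add(add(SSSZ, Z), Z)))))))))
  step 28: S(S(S(S(S(S(mul(Z, add(add(SSSZ, Z), Z))))))))
  step 29: S^6(Z)

Answer: SAME — A ⇓ S^6(Z), B ⇓ S^6(Z)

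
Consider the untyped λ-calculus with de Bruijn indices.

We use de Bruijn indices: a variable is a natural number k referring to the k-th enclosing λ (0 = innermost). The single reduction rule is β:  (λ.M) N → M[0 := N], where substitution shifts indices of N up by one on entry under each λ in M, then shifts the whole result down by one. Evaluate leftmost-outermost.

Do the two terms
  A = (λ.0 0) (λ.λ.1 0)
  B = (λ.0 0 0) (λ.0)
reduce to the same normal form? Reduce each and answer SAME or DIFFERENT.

Answer: DIFFERENT — A ⇓ λ.λ.1 0, B ⇓ λ.0

Reduction:
Term A:
  start: (λ.0 0) (λ.λ.1 0)
  [1] (λ.λ.1 0) (λ.λ.1 0)
  [2] λ.(λ.λ.1 0) 0
  [3] λ.λ.1 0

Term B:
  start: (λ.0 0 0) (λ.0)
  [1] (λ.0) (λ.0) (λ.0)
  [2] (λ.0) (λ.0)
  [3] λ.0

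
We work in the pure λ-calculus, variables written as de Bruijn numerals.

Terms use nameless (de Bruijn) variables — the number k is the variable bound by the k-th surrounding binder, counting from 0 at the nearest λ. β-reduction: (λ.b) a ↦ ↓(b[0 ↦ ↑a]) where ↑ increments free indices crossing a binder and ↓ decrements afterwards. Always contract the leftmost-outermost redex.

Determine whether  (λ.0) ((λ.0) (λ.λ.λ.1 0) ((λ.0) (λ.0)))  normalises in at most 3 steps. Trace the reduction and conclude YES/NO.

  start: (λ.0) ((λ.0) (λ.λ.λ.1 0) ((λ.0) (λ.0)))
  step 1: (λ.0) (λ.λ.λ.1 0) ((λ.0) (λ.0))
  step 2: (λ.λ.λ.1 0) ((λ.0) (λ.0))
  step 3: λ.λ.1 0

Answer: YES — reaches normal form λ.λ.1 0 in 3 ≤ 3 steps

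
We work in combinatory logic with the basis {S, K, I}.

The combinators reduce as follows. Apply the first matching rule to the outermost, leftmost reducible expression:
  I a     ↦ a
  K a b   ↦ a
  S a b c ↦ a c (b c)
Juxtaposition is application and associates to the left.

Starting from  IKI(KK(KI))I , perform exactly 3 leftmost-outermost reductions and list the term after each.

  start: IKI(KK(KI))I
  →1  KI(KK(KI))I
  →2  II
  →3  I

Answer: after 3 steps: I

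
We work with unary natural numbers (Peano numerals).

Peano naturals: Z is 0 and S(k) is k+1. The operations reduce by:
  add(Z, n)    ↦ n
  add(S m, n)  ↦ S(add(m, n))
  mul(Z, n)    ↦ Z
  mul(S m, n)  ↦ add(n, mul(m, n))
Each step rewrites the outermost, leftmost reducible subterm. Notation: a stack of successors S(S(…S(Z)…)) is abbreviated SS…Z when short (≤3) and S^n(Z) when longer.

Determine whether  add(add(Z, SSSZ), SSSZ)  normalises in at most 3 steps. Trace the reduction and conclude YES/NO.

Answer: NO — after 3 steps the term is S(S(add(SZ, SSSZ))), not yet normal

Working:
  start: add(add(Z, SSSZ), SSSZ)
  [1] add(SSSZ, SSSZ)
  [2] S(add(SSZ, SSSZ))
  [3] S(S(add(SZ, SSSZ)))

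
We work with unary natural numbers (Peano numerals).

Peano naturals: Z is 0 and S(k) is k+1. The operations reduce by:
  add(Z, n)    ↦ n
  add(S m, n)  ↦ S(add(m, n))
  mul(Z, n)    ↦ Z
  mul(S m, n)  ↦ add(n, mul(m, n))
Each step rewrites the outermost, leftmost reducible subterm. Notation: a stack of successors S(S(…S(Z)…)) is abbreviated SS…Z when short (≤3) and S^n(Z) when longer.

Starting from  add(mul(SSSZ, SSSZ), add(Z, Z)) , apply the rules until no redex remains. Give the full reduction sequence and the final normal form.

Answer: normal form = S^9(Z)  (in 27 steps)

Working:
  start: add(mul(SSSZ, SSSZ), add(Z, Z))
  step 1: add(add(SSSZ, mul(SSZ, SSSZ)), add(Z, Z))
  step 2: add(S(add(SSZ, mul(SSZ, SSSZ))), add(Z, Z))
  step 3: S(add(add(SSZ, mul(SSZ, SSSZ)), add(Z, Z)))
  step 4: S(add(S(add(SZ, mul(SSZ, SSSZ))), add(Z, Z)))
  step 5: S(S(add(add(SZ, mul(SSZ, SSSZ)), add(Z, Z))))
  step 6: S(S(add(S(add(Z, mul(SSZ, SSSZ))), add(Z, Z))))
  step 7: S(S(S(add(add(Z, mul(SSZ, SSSZ)), add(Z, Z)))))
  step 8: S(S(S(add(mul(SSZ, SSSZ), add(Z, Z)))))
  step 9: S(S(S(add(add(SSSZ, mul(SZ, SSSZ)), add(Z, Z)))))
  step 10: S(S(S(add(S(add(SSZ, mul(SZ, SSSZ))), add(Z, Z)))))
  step 11: S(S(S(S(add(add(SSZ, mul(SZ, SSSZ)), add(Z, Z))))))
  step 12: S(S(S(S(add(S(add(SZ, mul(SZ, SSSZ))), add(Z, Z))))))
  step 13: S(S(S(S(S(add(add(SZ, mul(SZ, SSSZ)), add(Z, Z)))))))
  step 14: S(S(S(S(S(add(S(add(Z, mul(SZ, SSSZ))), add(Z, Z)))))))
  step 15: S(S(S(S(S(S(add(add(Z, mul(SZ, SSSZ)), add(Z, Z))))))))
  step 16: S(S(S(S(S(S(add(mul(SZ, SSSZ), add(Z, Z))))))))
  step 17: S(S(S(S(S(S(add(add(SSSZ, mul(Z, SSSZ)), add(Z, Z))))))))
  step 18: S(S(S(S(S(S(add(S(add(SSZ, mul(Z, SSSZ))), add(Z, Z))))))))
  step 19: S(S(S(S(S(S(S(add(add(SSZ, mul(Z, SSSZ)), add(Z, Z)))))))))
  step 20: S(S(S(S(S(S(S(add(S(add(SZ, mul(Z, SSSZ))), add(Z, Z)))))))))
  step 21: S(S(S(S(S(S(S(S(add(add(SZ, mul(Z, SSSZ)), add(Z, Z))))))))))
  step 22: S(S(S(S(S(S(S(S(add(S(add(Z, mul(Z, SSSZ))), add(Z, Z))))))))))
  step 23: S(S(S(S(S(S(S(S(S(add(add(Z, mul(Z, SSSZ)), add(Z, Z)))))))))))
  step 24: S(S(S(S(S(S(S(S(S(add(mul(Z, SSSZ), add(Z, Z)))))))))))
  step 25: S(S(S(S(S(S(S(S(S(add(Z, add(Z, Z)))))))))))
  step 26: S(S(S(S(S(S(S(S(S(add(Z, Z))))))))))
  step 27: S^9(Z)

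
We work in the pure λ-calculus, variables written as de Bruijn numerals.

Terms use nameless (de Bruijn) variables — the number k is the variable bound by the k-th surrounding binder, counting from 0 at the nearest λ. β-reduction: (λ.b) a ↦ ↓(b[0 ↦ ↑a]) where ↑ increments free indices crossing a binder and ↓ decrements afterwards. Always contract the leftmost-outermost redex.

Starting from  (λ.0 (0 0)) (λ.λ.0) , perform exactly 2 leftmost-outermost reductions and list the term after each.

  start: (λ.0 (0 0)) (λ.λ.0)
  step 1: (λ.λ.0) ((λ.λ.0) (λ.λ.0))
  step 2: λ.0

Answer: after 2 steps: λ.0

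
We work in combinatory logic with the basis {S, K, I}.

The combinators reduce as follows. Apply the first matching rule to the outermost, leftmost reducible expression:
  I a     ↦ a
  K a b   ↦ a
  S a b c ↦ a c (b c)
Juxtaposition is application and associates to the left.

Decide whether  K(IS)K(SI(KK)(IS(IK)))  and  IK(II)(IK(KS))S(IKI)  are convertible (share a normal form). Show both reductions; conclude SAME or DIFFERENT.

Term A:
  start: K(IS)K(SI(KK)(IS(IK)))
  [1] IS(SI(KK)(IS(IK)))
  [2] S(SI(KK)(IS(IK)))
  [3] S(I(IS(IK))(KK(IS(IK))))
  [4] S(IS(IK)(KK(IS(IK))))
  [5] S(S(IK)(KK(IS(IK))))
  [6] S(SK(KK(IS(IK))))
  [7] S(SKK)

Term B:
  start: IK(II)(IK(KS))S(IKI)
  [1] K(II)(IK(KS))S(IKI)
  [2] IIS(IKI)
  [3] IS(IKI)
  [4] S(IKI)
  [5] S(KI)

Answer: DIFFERENT — A ⇓ S(SKK), B ⇓ S(KI)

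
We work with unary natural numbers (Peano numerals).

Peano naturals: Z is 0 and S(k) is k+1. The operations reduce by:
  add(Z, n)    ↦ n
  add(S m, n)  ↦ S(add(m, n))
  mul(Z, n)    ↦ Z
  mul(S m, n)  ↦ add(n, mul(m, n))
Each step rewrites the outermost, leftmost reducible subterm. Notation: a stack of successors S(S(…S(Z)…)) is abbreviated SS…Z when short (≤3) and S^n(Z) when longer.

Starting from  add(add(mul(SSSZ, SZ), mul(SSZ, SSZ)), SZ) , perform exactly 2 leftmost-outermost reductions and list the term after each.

Answer: after 2 steps: add(add(S(add(Z, mul(SSZ, SZ))), mul(SSZ, SSZ)), SZ)

Working:
  start: add(add(mul(SSSZ, SZ), mul(SSZ, SSZ)), SZ)
  [1] add(add(add(SZ, mul(SSZ, SZ)), mul(SSZ, SSZ)), SZ)
  [2] add(add(S(add(Z, mul(SSZ, SZ))), mul(SSZ, SSZ)), SZ)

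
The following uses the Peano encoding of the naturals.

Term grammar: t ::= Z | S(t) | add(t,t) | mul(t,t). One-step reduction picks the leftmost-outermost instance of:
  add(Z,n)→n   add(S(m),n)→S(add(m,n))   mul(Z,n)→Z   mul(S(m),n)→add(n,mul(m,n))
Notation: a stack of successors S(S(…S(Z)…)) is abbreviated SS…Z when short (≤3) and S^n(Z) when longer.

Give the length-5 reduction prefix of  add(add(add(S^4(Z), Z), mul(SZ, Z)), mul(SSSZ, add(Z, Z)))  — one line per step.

Answer: after 5 steps: S(add(S(add(add(SSZ, Z), mul(SZ, Z))), mul(SSSZ, add(Z, Z))))

Reduction:
  start: add(add(add(S^4(Z), Z), mul(SZ, Z)), mul(SSSZ, add(Z, Z)))
  [1] add(add(S(add(SSSZ, Z)), mul(SZ, Z)), mul(SSSZ, add(Z, Z)))
  [2] add(S(add(add(SSSZ, Z), mul(SZ, Z))), mul(SSSZ, add(Z, Z)))
  [3] S(add(add(add(SSSZ, Z), mul(SZ, Z)), mul(SSSZ, add(Z, Z))))
  [4] S(add(add(S(add(SSZ, Z)), mul(SZ, Z)), mul(SSSZ, add(Z, Z))))
  [5] S(add(S(add(add(SSZ, Z), mul(SZ, Z))), mul(SSSZ, add(Z, Z))))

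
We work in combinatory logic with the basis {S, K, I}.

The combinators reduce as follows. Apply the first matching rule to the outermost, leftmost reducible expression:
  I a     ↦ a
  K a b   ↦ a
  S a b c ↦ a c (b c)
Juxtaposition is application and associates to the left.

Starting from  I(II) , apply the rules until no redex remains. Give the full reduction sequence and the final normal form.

Answer: normal form = I  (in 2 steps)

Derivation:
  start: I(II)
  step 1: II
  step 2: I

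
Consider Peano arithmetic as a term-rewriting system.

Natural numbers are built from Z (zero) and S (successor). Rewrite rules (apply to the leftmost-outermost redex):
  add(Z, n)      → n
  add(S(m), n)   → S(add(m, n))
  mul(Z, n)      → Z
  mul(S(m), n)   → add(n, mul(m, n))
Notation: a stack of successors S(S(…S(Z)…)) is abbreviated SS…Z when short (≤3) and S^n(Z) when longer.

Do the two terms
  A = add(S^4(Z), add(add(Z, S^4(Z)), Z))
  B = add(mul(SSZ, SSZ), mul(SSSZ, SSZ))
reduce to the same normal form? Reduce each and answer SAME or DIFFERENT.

Answer: DIFFERENT — A ⇓ S^8(Z), B ⇓ S^10(Z)

Reduction:
Term A:
  start: add(S^4(Z), add(add(Z, S^4(Z)), Z))
  [1] S(add(SSSZ, add(add(Z, S^4(Z)), Z)))
  [2] S(S(add(SSZ, add(add(Z, S^4(Z)), Z))))
  [3] S(S(S(add(SZ, add(add(Z, S^4(Z)), Z)))))
  [4] S(S(S(S(add(Z, add(add(Z, S^4(Z)), Z))))))
  [5] S(S(S(S(add(add(Z, S^4(Z)), Z)))))
  [6] S(S(S(S(add(S^4(Z), Z)))))
  [7] S(S(S(S(S(add(SSSZ, Z))))))
  [8] S(S(S(S(S(S(add(SSZ, Z)))))))
  [9] S(S(S(S(S(S(S(add(SZ, Z))))))))
  [10] S(S(S(S(S(S(S(S(add(Z, Z)))))))))
  [11] S^8(Z)

Term B:
  start: add(mul(SSZ, SSZ), mul(SSSZ, SSZ))
  [1] add(add(SSZ, mul(SZ, SSZ)), mul(SSSZ, SSZ))
  [2] add(S(add(SZ, mul(SZ, SSZ))), mul(SSSZ, SSZ))
  [3] S(add(add(SZ, mul(SZ, SSZ)), mul(SSSZ, SSZ)))
  [4] S(add(S(add(Z, mul(SZ, SSZ))), mul(SSSZ, SSZ)))
  [5] S(S(add(add(Z, mul(SZ, SSZ)), mul(SSSZ, SSZ))))
  [6] S(S(add(mul(SZ, SSZ), mul(SSSZ, SSZ))))
  [7] S(S(add(add(SSZ, mul(Z, SSZ)), mul(SSSZ, SSZ))))
  [8] S(S(add(S(add(SZ, mul(Z, SSZ))), mul(SSSZ, SSZ))))
  [9] S(S(S(add(add(SZ, mul(Z, SSZ)), mul(SSSZ, SSZ)))))
  [10] S(S(S(add(S(add(Z, mul(Z, SSZ))), mul(SSSZ, SSZ)))))
  [11] S(S(S(S(add(add(Z, mul(Z, SSZ)), mul(SSSZ, SSZ))))))
  [12] S(S(S(S(add(mul(Z, SSZ), mul(SSSZ, SSZ))))))
  [13] S(S(S(S(add(Z, mul(SSSZ, SSZ))))))
  [14] S(S(S(S(mul(SSSZ, SSZ)))))
  [15] S(S(S(S(add(SSZ, mul(SSZ, SSZ))))))
  [16] S(S(S(S(S(add(SZ, mul(SSZ, SSZ)))))))
  [17] S(S(S(S(S(S(add(Z, mul(SSZ, SSZ))))))))
  [18] S(S(S(S(S(S(mul(SSZ, SSZ)))))))
  [19] S(S(S(S(S(S(add(SSZ, mul(SZ, SSZ))))))))
  [20] S(S(S(S(S(S(S(add(SZ, mul(SZ, SSZ)))))))))
  [21] S(S(S(S(S(S(S(S(add(Z, mul(SZ, SSZ))))))))))
  [22] S(S(S(S(S(S(S(S(mul(SZ, SSZ)))))))))
  [23] S(S(S(S(S(S(S(S(add(SSZ, mul(Z, SSZ))))))))))
  [24] S(S(S(S(S(S(S(S(S(add(SZ, mul(Z, SSZ)))))))))))
  [25] S(S(S(S(S(S(S(S(S(S(add(Z, mul(Z, SSZ))))))))))))
  [26] S(S(S(S(S(S(S(S(S(S(mul(Z, SSZ)))))))))))
  [27] S^10(Z)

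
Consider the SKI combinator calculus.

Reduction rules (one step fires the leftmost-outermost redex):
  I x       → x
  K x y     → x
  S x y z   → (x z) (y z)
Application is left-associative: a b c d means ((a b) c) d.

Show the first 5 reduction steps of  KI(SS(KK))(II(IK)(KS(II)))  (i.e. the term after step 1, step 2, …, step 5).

Answer: after 5 steps: K(KS(II))

Working:
  start: KI(SS(KK))(II(IK)(KS(II)))
  step 1: I(II(IK)(KS(II)))
  step 2: II(IK)(KS(II))
  step 3: I(IK)(KS(II))
  step 4: IK(KS(II))
  step 5: K(KS(II))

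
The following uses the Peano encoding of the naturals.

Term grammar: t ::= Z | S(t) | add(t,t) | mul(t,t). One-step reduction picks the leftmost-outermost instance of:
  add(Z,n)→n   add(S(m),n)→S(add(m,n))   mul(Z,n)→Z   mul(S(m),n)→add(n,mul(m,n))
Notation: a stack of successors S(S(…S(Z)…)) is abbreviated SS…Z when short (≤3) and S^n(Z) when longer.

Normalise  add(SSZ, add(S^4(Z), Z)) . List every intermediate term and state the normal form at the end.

  start: add(SSZ, add(S^4(Z), Z))
  step 1: S(add(SZ, add(S^4(Z), Z)))
  step 2: S(S(add(Z, add(S^4(Z), Z))))
  step 3: S(S(add(S^4(Z), Z)))
  step 4: S(S(S(add(SSSZ, Z))))
  step 5: S(S(S(S(add(SSZ, Z)))))
  step 6: S(S(S(S(S(add(SZ, Z))))))
  step 7: S(S(S(S(S(S(add(Z, Z)))))))
  step 8: S^6(Z)

Answer: normal form = S^6(Z)  (in 8 steps)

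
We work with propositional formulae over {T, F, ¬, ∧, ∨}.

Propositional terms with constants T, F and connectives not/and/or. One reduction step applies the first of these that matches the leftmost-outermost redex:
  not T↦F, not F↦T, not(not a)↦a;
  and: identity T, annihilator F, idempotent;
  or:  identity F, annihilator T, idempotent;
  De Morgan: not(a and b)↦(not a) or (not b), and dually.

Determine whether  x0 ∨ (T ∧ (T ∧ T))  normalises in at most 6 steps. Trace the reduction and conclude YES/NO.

Answer: YES — reaches normal form T in 3 ≤ 6 steps

Derivation:
  start: x0 ∨ (T ∧ (T ∧ T))
  [1] x0 ∨ (T ∧ T)
  [2] x0 ∨ T
  [3] T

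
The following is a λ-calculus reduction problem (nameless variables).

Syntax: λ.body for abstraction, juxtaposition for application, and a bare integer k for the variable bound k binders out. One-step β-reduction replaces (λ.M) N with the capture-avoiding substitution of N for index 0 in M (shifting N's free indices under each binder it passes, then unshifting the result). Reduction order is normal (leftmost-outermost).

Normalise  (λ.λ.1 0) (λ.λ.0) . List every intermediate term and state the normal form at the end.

  start: (λ.λ.1 0) (λ.λ.0)
  [1] λ.(λ.λ.0) 0
  [2] λ.λ.0

Answer: normal form = λ.λ.0  (in 2 steps)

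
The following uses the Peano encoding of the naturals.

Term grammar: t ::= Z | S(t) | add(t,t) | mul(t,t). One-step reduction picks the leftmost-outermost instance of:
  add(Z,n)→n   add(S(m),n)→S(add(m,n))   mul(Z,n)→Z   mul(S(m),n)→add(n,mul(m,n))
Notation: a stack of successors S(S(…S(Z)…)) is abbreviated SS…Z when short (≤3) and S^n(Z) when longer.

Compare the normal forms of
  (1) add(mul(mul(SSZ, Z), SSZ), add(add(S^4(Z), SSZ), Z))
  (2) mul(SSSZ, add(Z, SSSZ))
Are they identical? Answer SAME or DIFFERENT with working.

Answer: DIFFERENT — A ⇓ S^6(Z), B ⇓ S^9(Z)

Reduction:
Term A:
  start: add(mul(mul(SSZ, Z), SSZ), add(add(S^4(Z), SSZ), Z))
  [1] add(mul(add(Z, mul(SZ, Z)), SSZ), add(add(S^4(Z), SSZ), Z))
  [2] add(mul(mul(SZ, Z), SSZ), add(add(S^4(Z), SSZ), Z))
  [3] add(mul(add(Z, mul(Z, Z)), SSZ), add(add(S^4(Z), SSZ), Z))
  [4] add(mul(mul(Z, Z), SSZ), add(add(S^4(Z), SSZ), Z))
  [5] add(mul(Z, SSZ), add(add(S^4(Z), SSZ), Z))
  [6] add(Z, add(add(S^4(Z), SSZ), Z))
  [7] add(add(S^4(Z), SSZ), Z)
  [8] add(S(add(SSSZ, SSZ)), Z)
  [9] S(add(add(SSSZ, SSZ), Z))
  [10] S(add(S(add(SSZ, SSZ)), Z))
  [11] S(S(add(add(SSZ, SSZ), Z)))
  [12] S(S(add(S(add(SZ, SSZ)), Z)))
  [13] S(S(S(add(add(SZ, SSZ), Z))))
  [14] S(S(S(add(S(add(Z, SSZ)), Z))))
  [15] S(S(S(S(add(add(Z, SSZ), Z)))))
  [16] S(S(S(S(add(SSZ, Z)))))
  [17] S(S(S(S(S(add(SZ, Z))))))
  [18] S(S(S(S(S(S(add(Z, Z)))))))
  [19] S^6(Z)

Term B:
  start: mul(SSSZ, add(Z, SSSZ))
  [1] add(add(Z, SSSZ), mul(SSZ, add(Z, SSSZ)))
  [2] add(SSSZ, mul(SSZ, add(Z, SSSZ)))
  [3] S(add(SSZ, mul(SSZ, add(Z, SSSZ))))
  [4] S(S(add(SZ, mul(SSZ, add(Z, SSSZ)))))
  [5] S(S(S(add(Z, mul(SSZ, add(Z, SSSZ))))))
  [6] S(S(S(mul(SSZ, add(Z, SSSZ)))))
  [7] S(S(S(add(add(Z, SSSZ), mul(SZ, add(Z, SSSZ))))))
  [8] S(S(S(add(SSSZ, mul(SZ, add(Z, SSSZ))))))
  [9] S(S(S(S(add(SSZ, mul(SZ, add(Z, SSSZ)))))))
  [10] S(S(S(S(S(add(SZ, mul(SZ, add(Z, SSSZ))))))))
  [11] S(S(S(S(S(S(add(Z, mul(SZ, add(Z, SSSZ)))))))))
  [12] S(S(S(S(S(S(mul(SZ, add(Z, SSSZ))))))))
  [13] S(S(S(S(S(S(add(add(Z, SSSZ), mul(Z, add(Z, SSSZ)))))))))
  [14] S(S(S(S(S(S(add(SSSZ, mul(Z, add(Z, SSSZ)))))))))
  [15] S(S(S(S(S(S(S(add(SSZ, mul(Z, add(Z, SSSZ))))))))))
  [16] S(S(S(S(S(S(S(S(add(SZ, mul(Z, add(Z, SSSZ)))))))))))
  [17] S(S(S(S(S(S(S(S(S(add(Z, mul(Z, add(Z, SSSZ))))))))))))
  [18] S(S(S(S(S(S(S(S(S(mul(Z, add(Z, SSSZ)))))))))))
  [19] S^9(Z)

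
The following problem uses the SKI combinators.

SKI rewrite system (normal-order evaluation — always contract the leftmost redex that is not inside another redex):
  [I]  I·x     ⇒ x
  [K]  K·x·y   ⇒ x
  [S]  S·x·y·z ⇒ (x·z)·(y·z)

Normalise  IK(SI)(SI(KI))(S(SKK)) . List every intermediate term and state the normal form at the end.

Answer: normal form = SI(S(SKK))  (in 2 steps)

Working:
  start: IK(SI)(SI(KI))(S(SKK))
  →1  K(SI)(SI(KI))(S(SKK))
  →2  SI(S(SKK))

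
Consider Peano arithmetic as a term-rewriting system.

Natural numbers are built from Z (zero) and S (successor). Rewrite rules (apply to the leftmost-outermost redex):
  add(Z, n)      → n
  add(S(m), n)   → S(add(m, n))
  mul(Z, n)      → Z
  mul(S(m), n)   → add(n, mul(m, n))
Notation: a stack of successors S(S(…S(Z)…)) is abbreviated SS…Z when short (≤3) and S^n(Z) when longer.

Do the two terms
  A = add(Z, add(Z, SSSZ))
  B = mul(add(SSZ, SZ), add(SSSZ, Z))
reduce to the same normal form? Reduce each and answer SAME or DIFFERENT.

Answer: DIFFERENT — A ⇓ SSSZ, B ⇓ S^9(Z)

Reduction:
Term A:
  start: add(Z, add(Z, SSSZ))
  →1  add(Z, SSSZ)
  →2  SSSZ

Term B:
  start: mul(add(SSZ, SZ), add(SSSZ, Z))
  →1  mul(S(add(SZ, SZ)), add(SSSZ, Z))
  →2  add(add(SSSZ, Z), mul(add(SZ, SZ), add(SSSZ, Z)))
  →3  add(S(add(SSZ, Z)), mul(add(SZ, SZ), add(SSSZ, Z)))
  →4  S(add(add(SSZ, Z), mul(add(SZ, SZ), add(SSSZ, Z))))
  →5  S(add(S(add(SZ, Z)), mul(add(SZ, SZ), add(SSSZ, Z))))
  →6  S(S(add(add(SZ, Z), mul(add(SZ, SZ), add(SSSZ, Z)))))
  →7  S(S(add(S(add(Z, Z)), mul(add(SZ, SZ), add(SSSZ, Z)))))
  →8  S(S(S(add(add(Z, Z), mul(add(SZ, SZ), add(SSSZ, Z))))))
  →9  S(S(S(add(Z, mul(add(SZ, SZ), add(SSSZ, Z))))))
  →10  S(S(S(mul(add(SZ, SZ), add(SSSZ, Z)))))
  →11  S(S(S(mul(S(add(Z, SZ)), add(SSSZ, Z)))))
  →12  S(S(S(add(add(SSSZ, Z), mul(add(Z, SZ), add(SSSZ, Z))))))
  →13  S(S(S(add(S(add(SSZ, Z)), mul(add(Z, SZ), add(SSSZ, Z))))))
  →14  S(S(S(S(add(add(SSZ, Z), mul(add(Z, SZ), add(SSSZ, Z)))))))
  →15  S(S(S(S(add(S(add(SZ, Z)), mul(add(Z, SZ), add(SSSZ, Z)))))))
  →16  S(S(S(S(S(add(add(SZ, Z), mul(add(Z, SZ), add(SSSZ, Z))))))))
  →17  S(S(S(S(S(add(S(add(Z, Z)), mul(add(Z, SZ), add(SSSZ, Z))))))))
  →18  S(S(S(S(S(S(add(add(Z, Z), mul(add(Z, SZ), add(SSSZ, Z)))))))))
  →19  S(S(S(S(S(S(add(Z, mul(add(Z, SZ), add(SSSZ, Z)))))))))
  →20  S(S(S(S(S(S(mul(add(Z, SZ), add(SSSZ, Z))))))))
  →21  S(S(S(S(S(S(mul(SZ, add(SSSZ, Z))))))))
  →22  S(S(S(S(S(S(add(add(SSSZ, Z), mul(Z, add(SSSZ, Z)))))))))
  →23  S(S(S(S(S(S(add(S(add(SSZ, Z)), mul(Z, add(SSSZ, Z)))))))))
  →24  S(S(S(S(S(S(S(add(add(SSZ, Z), mul(Z, add(SSSZ, Z))))))))))
  →25  S(S(S(S(S(S(S(add(S(add(SZ, Z)), mul(Z, add(SSSZ, Z))))))))))
  →26  S(S(S(S(S(S(S(S(add(add(SZ, Z), mul(Z, add(SSSZ, Z)))))))))))
  →27  S(S(S(S(S(S(S(S(add(S(add(Z, Z)), mul(Z, add(SSSZ, Z)))))))))))
  →28  S(S(S(S(S(S(S(S(S(add(add(Z, Z), mul(Z, add(SSSZ, Z))))))))))))
  →29  S(S(S(S(S(S(S(S(S(add(Z, mul(Z, add(SSSZ, Z))))))))))))
  →30  S(S(S(S(S(S(S(S(S(mul(Z, add(SSSZ, Z)))))))))))
  →31  S^9(Z)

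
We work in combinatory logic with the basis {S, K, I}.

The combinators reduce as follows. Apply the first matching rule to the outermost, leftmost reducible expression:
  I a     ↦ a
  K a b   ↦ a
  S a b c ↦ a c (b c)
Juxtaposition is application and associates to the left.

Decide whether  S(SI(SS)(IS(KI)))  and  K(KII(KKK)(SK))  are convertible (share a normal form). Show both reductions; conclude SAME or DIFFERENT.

Term A:
  start: S(SI(SS)(IS(KI)))
  step 1: S(I(IS(KI))(SS(IS(KI))))
  step 2: S(IS(KI)(SS(IS(KI))))
  step 3: S(S(KI)(SS(IS(KI))))
  step 4: S(S(KI)(SS(S(KI))))

Term B:
  start: K(KII(KKK)(SK))
  step 1: K(I(KKK)(SK))
  step 2: K(KKK(SK))
  step 3: K(K(SK))

Answer: DIFFERENT — A ⇓ S(S(KI)(SS(S(KI)))), B ⇓ K(K(SK))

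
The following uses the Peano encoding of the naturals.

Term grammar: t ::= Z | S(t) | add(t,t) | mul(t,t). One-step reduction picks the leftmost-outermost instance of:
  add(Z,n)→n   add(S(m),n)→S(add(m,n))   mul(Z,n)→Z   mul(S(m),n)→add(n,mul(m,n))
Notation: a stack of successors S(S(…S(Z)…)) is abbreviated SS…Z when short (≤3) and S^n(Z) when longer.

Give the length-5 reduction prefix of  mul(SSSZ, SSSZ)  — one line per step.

Answer: after 5 steps: S(S(S(mul(SSZ, SSSZ))))

Derivation:
  start: mul(SSSZ, SSSZ)
  [1] add(SSSZ, mul(SSZ, SSSZ))
  [2] S(add(SSZ, mul(SSZ, SSSZ)))
  [3] S(S(add(SZ, mul(SSZ, SSSZ))))
  [4] S(S(S(add(Z, mul(SSZ, SSSZ)))))
  [5] S(S(S(mul(SSZ, SSSZ))))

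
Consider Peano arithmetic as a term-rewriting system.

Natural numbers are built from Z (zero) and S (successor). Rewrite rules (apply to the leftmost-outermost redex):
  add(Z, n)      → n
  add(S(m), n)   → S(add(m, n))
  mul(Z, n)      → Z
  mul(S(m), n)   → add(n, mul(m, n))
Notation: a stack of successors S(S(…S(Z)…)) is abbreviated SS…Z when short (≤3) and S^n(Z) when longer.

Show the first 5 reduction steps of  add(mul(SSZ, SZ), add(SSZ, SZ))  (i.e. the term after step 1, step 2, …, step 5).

  start: add(mul(SSZ, SZ), add(SSZ, SZ))
  step 1: add(add(SZ, mul(SZ, SZ)), add(SSZ, SZ))
  step 2: add(S(add(Z, mul(SZ, SZ))), add(SSZ, SZ))
  step 3: S(add(add(Z, mul(SZ, SZ)), add(SSZ, SZ)))
  step 4: S(add(mul(SZ, SZ), add(SSZ, SZ)))
  step 5: S(add(add(SZ, mul(Z, SZ)), add(SSZ, SZ)))

Answer: after 5 steps: S(add(add(SZ, mul(Z, SZ)), add(SSZ, SZ)))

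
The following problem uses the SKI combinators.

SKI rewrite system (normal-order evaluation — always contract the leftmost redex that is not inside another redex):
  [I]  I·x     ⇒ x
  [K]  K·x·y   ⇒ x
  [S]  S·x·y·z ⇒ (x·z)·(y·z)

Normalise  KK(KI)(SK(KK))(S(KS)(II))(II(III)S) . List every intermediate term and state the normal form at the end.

Answer: normal form = S  (in 9 steps)

Reduction:
  start: KK(KI)(SK(KK))(S(KS)(II))(II(III)S)
  →1  K(SK(KK))(S(KS)(II))(II(III)S)
  →2  SK(KK)(II(III)S)
  →3  K(II(III)S)(KK(II(III)S))
  →4  II(III)S
  →5  I(III)S
  →6  IIIS
  →7  IIS
  →8  IS
  →9  S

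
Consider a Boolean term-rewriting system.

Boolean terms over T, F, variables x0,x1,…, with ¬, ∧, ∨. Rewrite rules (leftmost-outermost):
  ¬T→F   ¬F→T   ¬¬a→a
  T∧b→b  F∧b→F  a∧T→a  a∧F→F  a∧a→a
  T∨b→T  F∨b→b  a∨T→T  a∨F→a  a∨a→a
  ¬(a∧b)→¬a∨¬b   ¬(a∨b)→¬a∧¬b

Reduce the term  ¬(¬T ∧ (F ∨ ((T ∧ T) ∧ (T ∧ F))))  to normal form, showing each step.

  start: ¬(¬T ∧ (F ∨ ((T ∧ T) ∧ (T ∧ F))))
  [1] ¬¬T ∨ ¬(F ∨ ((T ∧ T) ∧ (T ∧ F)))
  [2] T ∨ ¬(F ∨ ((T ∧ T) ∧ (T ∧ F)))
  [3] T

Answer: normal form = T  (in 3 steps)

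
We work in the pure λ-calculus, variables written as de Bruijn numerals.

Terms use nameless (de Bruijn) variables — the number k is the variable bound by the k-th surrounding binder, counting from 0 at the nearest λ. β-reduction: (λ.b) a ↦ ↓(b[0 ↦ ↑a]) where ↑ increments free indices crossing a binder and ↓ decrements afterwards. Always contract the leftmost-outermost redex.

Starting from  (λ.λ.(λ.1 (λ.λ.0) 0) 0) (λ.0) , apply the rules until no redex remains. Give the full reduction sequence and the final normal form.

Answer: normal form = λ.0 (λ.λ.0) 0  (in 2 steps)

Working:
  start: (λ.λ.(λ.1 (λ.λ.0) 0) 0) (λ.0)
  step 1: λ.(λ.1 (λ.λ.0) 0) 0
  step 2: λ.0 (λ.λ.0) 0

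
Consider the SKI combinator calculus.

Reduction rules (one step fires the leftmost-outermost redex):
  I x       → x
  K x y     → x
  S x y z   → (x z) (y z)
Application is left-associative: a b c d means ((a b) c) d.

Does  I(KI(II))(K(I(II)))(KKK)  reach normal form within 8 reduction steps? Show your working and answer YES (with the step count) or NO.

Answer: YES — reaches normal form I in 6 ≤ 8 steps

Reduction:
  start: I(KI(II))(K(I(II)))(KKK)
  step 1: KI(II)(K(I(II)))(KKK)
  step 2: I(K(I(II)))(KKK)
  step 3: K(I(II))(KKK)
  step 4: I(II)
  step 5: II
  step 6: I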